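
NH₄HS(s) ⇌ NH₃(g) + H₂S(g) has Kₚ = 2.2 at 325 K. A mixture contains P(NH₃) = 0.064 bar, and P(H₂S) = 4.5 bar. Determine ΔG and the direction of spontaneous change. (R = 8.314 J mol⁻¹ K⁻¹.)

ΔG = -5.49 kJ/mol; the forward reaction is spontaneous

(NH₄HS is a pure solid — omitted from Qₚ.)
Qₚ = P(NH₃)·P(H₂S) = (0.064)·(4.5) = 0.288
ΔG = RT ln(Qₚ/Kₚ) = (8.314 J mol⁻¹ K⁻¹)(325 K) × ln(0.288/2.2)
   = (2.702 kJ/mol)(-2.033) = -5.49 kJ/mol
ΔG < 0, so the forward reaction is spontaneous (proceeds forward).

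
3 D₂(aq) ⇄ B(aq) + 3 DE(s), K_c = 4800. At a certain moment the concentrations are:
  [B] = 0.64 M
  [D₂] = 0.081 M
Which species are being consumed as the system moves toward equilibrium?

D₂ (reactants)

(DE is a pure solid — omitted from Q_c.)
Q_c = [B] / [D₂]³ = (0.64) / (0.081)³ = 1200
Q_c = 1200 < K_c = 4800: net forward reaction.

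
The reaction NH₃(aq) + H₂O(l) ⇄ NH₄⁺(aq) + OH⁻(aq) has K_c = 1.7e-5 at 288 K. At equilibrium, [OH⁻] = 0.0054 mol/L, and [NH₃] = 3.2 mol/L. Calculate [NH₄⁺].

(H₂O is a pure liquid — omitted from K_c.)
At equilibrium, K_c = [NH₄⁺]·[OH⁻] / [NH₃] = 1.7e-5.
([NH₄⁺])·(0.0054) / (3.2) = 1.7e-5
[NH₄⁺] = 0.0101 = 0.010 mol/L

[NH₄⁺] = 0.010 mol/L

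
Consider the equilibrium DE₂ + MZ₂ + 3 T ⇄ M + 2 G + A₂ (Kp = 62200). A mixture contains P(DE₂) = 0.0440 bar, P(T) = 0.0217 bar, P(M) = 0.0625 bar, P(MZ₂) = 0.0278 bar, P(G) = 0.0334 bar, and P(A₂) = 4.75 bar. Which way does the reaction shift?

Qp = P(M)·P(G)²·P(A₂) / (P(DE₂)·P(MZ₂)·P(T)³) = (0.0625)·(0.0334)²·(4.75) / ((0.0440)·(0.0278)·(0.0217)³) = 26500
Qp = 26500 < Kp = 62200, so the forward reaction proceeds.

forward (toward products)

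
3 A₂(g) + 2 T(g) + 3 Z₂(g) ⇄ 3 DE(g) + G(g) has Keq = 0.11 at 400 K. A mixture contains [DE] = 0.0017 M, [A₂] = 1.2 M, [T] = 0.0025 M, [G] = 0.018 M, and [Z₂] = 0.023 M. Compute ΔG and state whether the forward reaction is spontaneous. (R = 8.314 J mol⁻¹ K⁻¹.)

ΔG = 6.02 kJ/mol; the forward reaction is non-spontaneous

Q = [DE]³·[G] / ([A₂]³·[T]²·[Z₂]³) = (0.0017)³·(0.018) / ((1.2)³·(0.0025)²·(0.023)³) = 0.673
ΔG = RT ln(Q/Keq) = (8.314 J mol⁻¹ K⁻¹)(400 K) × ln(0.673/0.11)
   = (3.326 kJ/mol)(1.811) = 6.02 kJ/mol
ΔG > 0, so the forward reaction is non-spontaneous (proceeds in reverse).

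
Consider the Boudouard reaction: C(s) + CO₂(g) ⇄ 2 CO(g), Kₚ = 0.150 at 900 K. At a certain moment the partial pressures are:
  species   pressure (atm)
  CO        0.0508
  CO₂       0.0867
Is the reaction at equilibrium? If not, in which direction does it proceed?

toward products

(C is a pure solid — omitted from Qₚ.)
Qₚ = P(CO)² / P(CO₂) = (0.0508)² / (0.0867) = 0.0298
Qₚ = 0.0298 < Kₚ = 0.150, so the forward reaction proceeds.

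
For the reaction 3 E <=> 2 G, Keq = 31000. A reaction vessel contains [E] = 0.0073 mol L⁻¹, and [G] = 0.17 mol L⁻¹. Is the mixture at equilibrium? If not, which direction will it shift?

no; Q > K, reaction proceeds in reverse

Q = [G]² / [E]³ = (0.17)² / (0.0073)³ = 74000
Q = 74000 > Keq = 31000: net reverse reaction.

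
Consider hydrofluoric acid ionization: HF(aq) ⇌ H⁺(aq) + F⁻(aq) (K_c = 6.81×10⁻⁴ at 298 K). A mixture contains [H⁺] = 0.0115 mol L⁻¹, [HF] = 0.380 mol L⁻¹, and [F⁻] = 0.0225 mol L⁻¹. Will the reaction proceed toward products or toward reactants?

no net change (already at equilibrium)

Q_c = [H⁺]·[F⁻] / [HF] = (0.0115)·(0.0225) / (0.380) = 6.81×10⁻⁴
Q_c = 6.81×10⁻⁴ = K_c, so the system is already at equilibrium.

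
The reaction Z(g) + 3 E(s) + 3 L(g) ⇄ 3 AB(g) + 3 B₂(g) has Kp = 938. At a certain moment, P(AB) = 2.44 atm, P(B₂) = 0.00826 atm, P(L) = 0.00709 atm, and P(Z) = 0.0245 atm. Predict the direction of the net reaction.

(E is a pure solid — omitted from Qp.)
Qp = P(AB)³·P(B₂)³ / (P(Z)·P(L)³) = (2.44)³·(0.00826)³ / ((0.0245)·(0.00709)³) = 938
Qp = 938 = Kp, so the system is already at equilibrium.

at equilibrium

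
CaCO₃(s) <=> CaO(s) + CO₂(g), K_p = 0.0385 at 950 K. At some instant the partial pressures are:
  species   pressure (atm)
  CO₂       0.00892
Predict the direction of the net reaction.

in the forward direction

(CaCO₃, CaO are pure solids — omitted from Q_p.)
Q_p = P(CO₂) = 0.00892
Q_p = 0.00892 < K_p = 0.0385, so the forward reaction proceeds.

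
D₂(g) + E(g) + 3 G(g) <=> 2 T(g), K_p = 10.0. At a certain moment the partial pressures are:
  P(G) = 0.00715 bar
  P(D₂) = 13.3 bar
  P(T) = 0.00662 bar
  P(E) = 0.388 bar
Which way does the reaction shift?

in the reverse direction

Q_p = P(T)² / (P(D₂)·P(E)·P(G)³) = (0.00662)² / ((13.3)·(0.388)·(0.00715)³) = 23.2
Q_p = 23.2 > K_p = 10.0, so the reverse reaction proceeds.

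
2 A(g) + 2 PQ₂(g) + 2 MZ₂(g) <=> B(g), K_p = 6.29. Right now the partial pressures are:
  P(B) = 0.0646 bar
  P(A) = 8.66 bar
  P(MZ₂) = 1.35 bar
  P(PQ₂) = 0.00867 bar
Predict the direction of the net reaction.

at equilibrium

Q_p = P(B) / (P(A)²·P(PQ₂)²·P(MZ₂)²) = (0.0646) / ((8.66)²·(0.00867)²·(1.35)²) = 6.29
Q_p = 6.29 = K_p, so the system is already at equilibrium.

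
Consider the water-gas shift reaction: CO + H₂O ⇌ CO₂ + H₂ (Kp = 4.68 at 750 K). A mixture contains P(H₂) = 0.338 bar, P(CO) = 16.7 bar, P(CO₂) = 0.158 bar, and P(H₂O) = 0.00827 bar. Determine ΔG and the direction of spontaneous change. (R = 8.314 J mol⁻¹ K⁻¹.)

ΔG = -15.5 kJ/mol; the forward reaction is spontaneous

Qp = P(CO₂)·P(H₂) / (P(CO)·P(H₂O)) = (0.158)·(0.338) / ((16.7)·(0.00827)) = 0.387
ΔG = RT ln(Qp/Kp) = (8.314 J mol⁻¹ K⁻¹)(750 K) × ln(0.387/4.68)
   = (6.236 kJ/mol)(-2.493) = -15.5 kJ/mol
ΔG < 0, so the forward reaction is spontaneous (proceeds forward).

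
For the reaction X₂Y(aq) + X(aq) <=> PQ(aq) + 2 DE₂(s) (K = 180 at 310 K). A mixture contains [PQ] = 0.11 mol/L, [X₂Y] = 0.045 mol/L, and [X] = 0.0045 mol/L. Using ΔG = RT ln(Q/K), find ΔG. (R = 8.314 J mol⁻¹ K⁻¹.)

(DE₂ is a pure solid — omitted from Q.)
Q = [PQ] / ([X₂Y]·[X]) = (0.11) / ((0.045)·(0.0045)) = 543
ΔG = RT ln(Q/K) = (8.314 J mol⁻¹ K⁻¹)(310 K) × ln(543/180)
   = (2.577 kJ/mol)(1.104) = 2.85 kJ/mol
ΔG > 0, so the forward reaction is non-spontaneous (proceeds in reverse).

ΔG = 2.85 kJ/mol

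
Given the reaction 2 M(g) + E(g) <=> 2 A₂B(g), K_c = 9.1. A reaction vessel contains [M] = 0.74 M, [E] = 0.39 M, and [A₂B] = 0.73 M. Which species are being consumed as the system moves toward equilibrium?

M, E (reactants)

Q_c = [A₂B]² / ([M]²·[E]) = (0.73)² / ((0.74)²·(0.39)) = 2.5
Q_c = 2.5 < K_c = 9.1: net forward reaction.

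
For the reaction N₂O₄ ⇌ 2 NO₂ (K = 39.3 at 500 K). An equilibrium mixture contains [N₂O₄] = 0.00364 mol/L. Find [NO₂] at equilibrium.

[NO₂] = 0.378 mol/L

At equilibrium, K = [NO₂]² / [N₂O₄] = 39.3.
([NO₂])² / (0.00364) = 39.3
[NO₂]² = 0.143 ⇒ [NO₂] = 0.378 mol/L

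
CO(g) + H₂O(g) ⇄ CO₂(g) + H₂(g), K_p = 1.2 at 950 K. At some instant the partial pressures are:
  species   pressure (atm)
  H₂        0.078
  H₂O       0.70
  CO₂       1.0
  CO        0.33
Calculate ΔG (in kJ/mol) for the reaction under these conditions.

ΔG = -10.0 kJ/mol

Q_p = P(CO₂)·P(H₂) / (P(CO)·P(H₂O)) = (1.0)·(0.078) / ((0.33)·(0.70)) = 0.338
ΔG = RT ln(Q_p/K_p) = (8.314 J mol⁻¹ K⁻¹)(950 K) × ln(0.338/1.2)
   = (7.898 kJ/mol)(-1.267) = -10.0 kJ/mol
ΔG < 0, so the forward reaction is spontaneous (proceeds forward).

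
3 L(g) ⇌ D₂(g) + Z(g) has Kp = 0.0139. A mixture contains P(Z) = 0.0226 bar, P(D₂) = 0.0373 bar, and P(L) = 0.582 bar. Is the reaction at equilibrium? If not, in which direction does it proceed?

toward products

Qp = P(D₂)·P(Z) / P(L)³ = (0.0373)·(0.0226) / (0.582)³ = 0.00428
Qp = 0.00428 < Kp = 0.0139, so the forward reaction proceeds.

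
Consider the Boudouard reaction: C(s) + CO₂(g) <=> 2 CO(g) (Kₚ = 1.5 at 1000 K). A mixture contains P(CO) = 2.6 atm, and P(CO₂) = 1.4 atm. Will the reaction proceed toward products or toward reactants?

(C is a pure solid — omitted from Qₚ.)
Qₚ = P(CO)² / P(CO₂) = (2.6)² / (1.4) = 4.8
Qₚ = 4.8 > Kₚ = 1.5, so the reverse reaction proceeds.

to the left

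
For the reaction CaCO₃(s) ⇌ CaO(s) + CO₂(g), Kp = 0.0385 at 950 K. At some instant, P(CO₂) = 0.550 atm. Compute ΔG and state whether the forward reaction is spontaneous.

ΔG = 21.0 kJ/mol; the forward reaction is non-spontaneous

(CaCO₃, CaO are pure solids — omitted from Qp.)
Qp = P(CO₂) = 0.550
ΔG = RT ln(Qp/Kp) = (8.314 J mol⁻¹ K⁻¹)(950 K) × ln(0.550/0.0385)
   = (7.898 kJ/mol)(2.659) = 21.0 kJ/mol
ΔG > 0, so the forward reaction is non-spontaneous (proceeds in reverse).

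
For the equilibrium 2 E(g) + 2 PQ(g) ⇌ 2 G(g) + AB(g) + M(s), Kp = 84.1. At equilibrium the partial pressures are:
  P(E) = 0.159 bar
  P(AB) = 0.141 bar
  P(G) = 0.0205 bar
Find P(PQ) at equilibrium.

(M is a pure solid — omitted from Kp.)
At equilibrium, Kp = P(G)²·P(AB) / (P(E)²·P(PQ)²) = 84.1.
(0.0205)²·(0.141) / ((0.159)²·(P(PQ))²) = 84.1
P(PQ)² = 2.79e-5 ⇒ P(PQ) = 0.00528 bar

P(PQ) = 0.00528 bar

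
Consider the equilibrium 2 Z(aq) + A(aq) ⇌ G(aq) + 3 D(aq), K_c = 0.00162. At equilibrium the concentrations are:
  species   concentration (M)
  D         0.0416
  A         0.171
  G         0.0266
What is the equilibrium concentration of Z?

[Z] = 0.0831 M

At equilibrium, K_c = [G]·[D]³ / ([Z]²·[A]) = 0.00162.
(0.0266)·(0.0416)³ / (([Z])²·(0.171)) = 0.00162
[Z]² = 0.00691 ⇒ [Z] = 0.0831 M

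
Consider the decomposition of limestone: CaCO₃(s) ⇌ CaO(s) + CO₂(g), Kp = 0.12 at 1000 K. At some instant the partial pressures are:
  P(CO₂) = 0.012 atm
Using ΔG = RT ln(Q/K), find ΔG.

(CaCO₃, CaO are pure solids — omitted from Qp.)
Qp = P(CO₂) = 0.0120
ΔG = RT ln(Qp/Kp) = (8.314 J mol⁻¹ K⁻¹)(1000 K) × ln(0.0120/0.12)
   = (8.314 kJ/mol)(-2.303) = -19.1 kJ/mol
ΔG < 0, so the forward reaction is spontaneous (proceeds forward).

ΔG = -19.1 kJ/mol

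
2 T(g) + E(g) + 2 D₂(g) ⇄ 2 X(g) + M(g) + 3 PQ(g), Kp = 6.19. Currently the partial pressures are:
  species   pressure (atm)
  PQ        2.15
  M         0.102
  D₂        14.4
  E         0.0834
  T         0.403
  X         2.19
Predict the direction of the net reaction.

Qp = P(X)²·P(M)·P(PQ)³ / (P(T)²·P(E)·P(D₂)²) = (2.19)²·(0.102)·(2.15)³ / ((0.403)²·(0.0834)·(14.4)²) = 1.73
Qp = 1.73 < Kp = 6.19, so the forward reaction proceeds.

forward (toward products)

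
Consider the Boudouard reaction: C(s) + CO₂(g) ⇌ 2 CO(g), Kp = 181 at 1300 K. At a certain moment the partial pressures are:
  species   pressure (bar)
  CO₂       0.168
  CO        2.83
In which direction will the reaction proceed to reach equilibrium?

(C is a pure solid — omitted from Qp.)
Qp = P(CO)² / P(CO₂) = (2.83)² / (0.168) = 47.7
Qp = 47.7 < Kp = 181, so the forward reaction proceeds.

toward products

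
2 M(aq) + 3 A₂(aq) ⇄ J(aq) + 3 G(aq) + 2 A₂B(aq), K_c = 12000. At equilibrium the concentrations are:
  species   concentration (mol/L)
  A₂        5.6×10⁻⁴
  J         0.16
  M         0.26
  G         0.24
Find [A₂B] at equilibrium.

[A₂B] = 0.0080 mol/L

At equilibrium, K_c = [J]·[G]³·[A₂B]² / ([M]²·[A₂]³) = 12000.
(0.16)·(0.24)³·([A₂B])² / ((0.26)²·(5.6×10⁻⁴)³) = 12000
[A₂B]² = 6.44×10⁻⁵ ⇒ [A₂B] = 0.0080 mol/L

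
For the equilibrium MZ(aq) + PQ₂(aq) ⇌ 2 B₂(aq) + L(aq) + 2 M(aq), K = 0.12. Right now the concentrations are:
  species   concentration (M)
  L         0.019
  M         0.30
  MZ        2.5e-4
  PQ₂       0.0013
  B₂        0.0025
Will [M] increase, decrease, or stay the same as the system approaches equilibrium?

Q = [B₂]²·[L]·[M]² / ([MZ]·[PQ₂]) = (0.0025)²·(0.019)·(0.30)² / ((2.5e-4)·(0.0013)) = 0.033
Q = 0.033 < K = 0.12: net forward reaction.
M is a product, so it increases.

increase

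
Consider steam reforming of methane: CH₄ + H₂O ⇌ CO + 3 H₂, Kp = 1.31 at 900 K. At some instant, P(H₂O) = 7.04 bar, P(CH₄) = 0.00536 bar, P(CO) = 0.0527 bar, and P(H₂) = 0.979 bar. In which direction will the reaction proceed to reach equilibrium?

Qp = P(CO)·P(H₂)³ / (P(CH₄)·P(H₂O)) = (0.0527)·(0.979)³ / ((0.00536)·(7.04)) = 1.31
Qp = 1.31 = Kp, so the system is already at equilibrium.

at equilibrium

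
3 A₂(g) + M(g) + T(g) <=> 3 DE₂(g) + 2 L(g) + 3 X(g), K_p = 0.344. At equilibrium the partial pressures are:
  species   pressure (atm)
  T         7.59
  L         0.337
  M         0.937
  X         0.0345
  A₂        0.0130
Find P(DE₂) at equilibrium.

P(DE₂) = 1.05 atm

At equilibrium, K_p = P(DE₂)³·P(L)²·P(X)³ / (P(A₂)³·P(M)·P(T)) = 0.344.
(P(DE₂))³·(0.337)²·(0.0345)³ / ((0.0130)³·(0.937)·(7.59)) = 0.344
P(DE₂)³ = 1.15 ⇒ P(DE₂) = 1.05 atm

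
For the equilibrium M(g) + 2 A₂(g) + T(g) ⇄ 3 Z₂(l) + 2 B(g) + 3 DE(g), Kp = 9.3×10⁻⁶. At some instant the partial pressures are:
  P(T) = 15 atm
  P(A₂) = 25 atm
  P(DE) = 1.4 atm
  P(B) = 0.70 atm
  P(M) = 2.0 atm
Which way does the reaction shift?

(Z₂ is a pure liquid — omitted from Qp.)
Qp = P(B)²·P(DE)³ / (P(M)·P(A₂)²·P(T)) = (0.70)²·(1.4)³ / ((2.0)·(25)²·(15)) = 7.2×10⁻⁵
Qp = 7.2×10⁻⁵ > Kp = 9.3×10⁻⁶, so the reverse reaction proceeds.

in the reverse direction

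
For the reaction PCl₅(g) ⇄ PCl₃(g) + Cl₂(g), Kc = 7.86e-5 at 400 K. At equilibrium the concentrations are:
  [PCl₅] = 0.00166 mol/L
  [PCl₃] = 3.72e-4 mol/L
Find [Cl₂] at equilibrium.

[Cl₂] = 3.51e-4 mol/L

At equilibrium, Kc = [PCl₃]·[Cl₂] / [PCl₅] = 7.86e-5.
(3.72e-4)·([Cl₂]) / (0.00166) = 7.86e-5
[Cl₂] = 3.51e-4 mol/L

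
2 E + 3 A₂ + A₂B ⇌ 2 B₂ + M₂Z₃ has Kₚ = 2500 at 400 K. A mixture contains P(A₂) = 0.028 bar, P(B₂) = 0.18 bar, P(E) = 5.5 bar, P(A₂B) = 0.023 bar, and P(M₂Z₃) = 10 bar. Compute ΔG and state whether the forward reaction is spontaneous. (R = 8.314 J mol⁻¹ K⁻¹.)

Qₚ = P(B₂)²·P(M₂Z₃) / (P(E)²·P(A₂)³·P(A₂B)) = (0.18)²·(10) / ((5.5)²·(0.028)³·(0.023)) = 21200
ΔG = RT ln(Qₚ/Kₚ) = (8.314 J mol⁻¹ K⁻¹)(400 K) × ln(21200/2500)
   = (3.326 kJ/mol)(2.138) = 7.11 kJ/mol
ΔG > 0, so the forward reaction is non-spontaneous (proceeds in reverse).

ΔG = 7.11 kJ/mol; the forward reaction is non-spontaneous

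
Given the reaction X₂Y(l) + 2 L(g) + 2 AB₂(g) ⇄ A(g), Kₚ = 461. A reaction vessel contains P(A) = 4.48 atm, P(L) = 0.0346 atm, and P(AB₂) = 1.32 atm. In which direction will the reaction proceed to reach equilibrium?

reverse (toward reactants)

(X₂Y is a pure liquid — omitted from Qₚ.)
Qₚ = P(A) / (P(L)²·P(AB₂)²) = (4.48) / ((0.0346)²·(1.32)²) = 2150
Qₚ = 2150 > Kₚ = 461, so the reverse reaction proceeds.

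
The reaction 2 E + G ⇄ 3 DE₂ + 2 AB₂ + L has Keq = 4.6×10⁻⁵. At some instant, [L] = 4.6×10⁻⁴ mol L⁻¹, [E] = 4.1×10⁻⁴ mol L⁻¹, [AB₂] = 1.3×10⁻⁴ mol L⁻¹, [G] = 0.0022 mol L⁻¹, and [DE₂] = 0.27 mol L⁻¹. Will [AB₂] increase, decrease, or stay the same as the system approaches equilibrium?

Q = [DE₂]³·[AB₂]²·[L] / ([E]²·[G]) = (0.27)³·(1.3×10⁻⁴)²·(4.6×10⁻⁴) / ((4.1×10⁻⁴)²·(0.0022)) = 4.1×10⁻⁴
Q = 4.1×10⁻⁴ > Keq = 4.6×10⁻⁵: net reverse reaction.
AB₂ is a product, so it decreases.

decrease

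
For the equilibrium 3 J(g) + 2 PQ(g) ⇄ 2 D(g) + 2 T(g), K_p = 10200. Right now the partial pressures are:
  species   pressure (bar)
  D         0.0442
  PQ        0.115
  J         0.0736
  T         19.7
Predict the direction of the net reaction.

to the left

Q_p = P(D)²·P(T)² / (P(J)³·P(PQ)²) = (0.0442)²·(19.7)² / ((0.0736)³·(0.115)²) = 1.44e5
Q_p = 1.44e5 > K_p = 10200, so the reverse reaction proceeds.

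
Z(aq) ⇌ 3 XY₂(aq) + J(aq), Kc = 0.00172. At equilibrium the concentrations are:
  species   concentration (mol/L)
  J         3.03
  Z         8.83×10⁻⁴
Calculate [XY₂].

At equilibrium, Kc = [XY₂]³·[J] / [Z] = 0.00172.
([XY₂])³·(3.03) / (8.83×10⁻⁴) = 0.00172
[XY₂]³ = 5.01×10⁻⁷ ⇒ [XY₂] = 0.00794 mol/L

[XY₂] = 0.00794 mol/L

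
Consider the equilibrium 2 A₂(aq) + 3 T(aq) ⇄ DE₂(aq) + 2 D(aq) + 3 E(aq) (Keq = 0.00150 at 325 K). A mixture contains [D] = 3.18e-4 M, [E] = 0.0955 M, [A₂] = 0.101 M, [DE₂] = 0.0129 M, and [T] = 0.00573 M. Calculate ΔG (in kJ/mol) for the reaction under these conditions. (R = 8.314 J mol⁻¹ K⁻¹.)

Q = [DE₂]·[D]²·[E]³ / ([A₂]²·[T]³) = (0.0129)·(3.18e-4)²·(0.0955)³ / ((0.101)²·(0.00573)³) = 5.92e-4
ΔG = RT ln(Q/Keq) = (8.314 J mol⁻¹ K⁻¹)(325 K) × ln(5.92e-4/0.00150)
   = (2.702 kJ/mol)(-0.9297) = -2.51 kJ/mol
ΔG < 0, so the forward reaction is spontaneous (proceeds forward).

ΔG = -2.51 kJ/mol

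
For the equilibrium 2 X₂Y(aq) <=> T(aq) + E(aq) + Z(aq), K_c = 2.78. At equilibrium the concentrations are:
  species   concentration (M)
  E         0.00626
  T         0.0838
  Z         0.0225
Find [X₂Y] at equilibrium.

At equilibrium, K_c = [T]·[E]·[Z] / [X₂Y]² = 2.78.
(0.0838)·(0.00626)·(0.0225) / ([X₂Y])² = 2.78
[X₂Y]² = 4.25e-6 ⇒ [X₂Y] = 0.00206 M

[X₂Y] = 0.00206 M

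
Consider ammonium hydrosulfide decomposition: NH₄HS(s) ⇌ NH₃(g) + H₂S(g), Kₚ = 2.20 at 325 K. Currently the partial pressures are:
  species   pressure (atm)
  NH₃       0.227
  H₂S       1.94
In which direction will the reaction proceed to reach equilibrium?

toward products

(NH₄HS is a pure solid — omitted from Qₚ.)
Qₚ = P(NH₃)·P(H₂S) = (0.227)·(1.94) = 0.440
Qₚ = 0.440 < Kₚ = 2.20, so the forward reaction proceeds.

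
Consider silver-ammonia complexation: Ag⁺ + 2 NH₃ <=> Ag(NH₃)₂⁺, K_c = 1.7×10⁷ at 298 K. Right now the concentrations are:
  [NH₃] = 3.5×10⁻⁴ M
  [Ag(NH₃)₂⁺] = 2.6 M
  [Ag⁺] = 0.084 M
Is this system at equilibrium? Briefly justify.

Q_c = [Ag(NH₃)₂⁺] / ([Ag⁺]·[NH₃]²) = (2.6) / ((0.084)·(3.5×10⁻⁴)²) = 2.5×10⁸
Q_c = 2.5×10⁸ > K_c = 1.7×10⁷: net reverse reaction.

no; Q > K, reaction proceeds in reverse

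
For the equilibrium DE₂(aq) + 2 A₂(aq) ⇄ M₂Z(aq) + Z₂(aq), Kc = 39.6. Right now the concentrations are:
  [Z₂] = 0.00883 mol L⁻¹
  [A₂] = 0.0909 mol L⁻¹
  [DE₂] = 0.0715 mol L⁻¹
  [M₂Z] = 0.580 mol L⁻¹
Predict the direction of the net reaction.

Qc = [M₂Z]·[Z₂] / ([DE₂]·[A₂]²) = (0.580)·(0.00883) / ((0.0715)·(0.0909)²) = 8.67
Qc = 8.67 < Kc = 39.6, so the forward reaction proceeds.

forward (toward products)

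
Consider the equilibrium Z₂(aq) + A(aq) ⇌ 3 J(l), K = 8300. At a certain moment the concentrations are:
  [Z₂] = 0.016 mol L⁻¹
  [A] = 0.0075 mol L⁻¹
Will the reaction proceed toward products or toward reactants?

(J is a pure liquid — omitted from Q.)
Q = 1 / ([Z₂]·[A]) = 1 / ((0.016)·(0.0075)) = 8300
Q = 8300 = K, so the system is already at equilibrium.

at equilibrium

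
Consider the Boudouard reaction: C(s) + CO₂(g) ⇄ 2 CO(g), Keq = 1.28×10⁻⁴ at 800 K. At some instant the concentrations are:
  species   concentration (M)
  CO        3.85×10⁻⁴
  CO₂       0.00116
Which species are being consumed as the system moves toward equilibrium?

none (at equilibrium)

(C is a pure solid — omitted from Q.)
Q = [CO]² / [CO₂] = (3.85×10⁻⁴)² / (0.00116) = 1.28×10⁻⁴
Q = 1.28×10⁻⁴ = Keq; the system is at equilibrium.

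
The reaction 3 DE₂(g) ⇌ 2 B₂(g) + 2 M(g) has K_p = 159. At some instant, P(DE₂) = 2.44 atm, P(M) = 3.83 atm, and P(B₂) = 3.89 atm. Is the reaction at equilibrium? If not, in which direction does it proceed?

to the right

Q_p = P(B₂)²·P(M)² / P(DE₂)³ = (3.89)²·(3.83)² / (2.44)³ = 15.3
Q_p = 15.3 < K_p = 159, so the forward reaction proceeds.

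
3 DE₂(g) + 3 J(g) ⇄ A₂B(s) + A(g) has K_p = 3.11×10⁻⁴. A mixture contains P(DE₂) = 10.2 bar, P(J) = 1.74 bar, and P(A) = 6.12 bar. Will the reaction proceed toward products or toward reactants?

(A₂B is a pure solid — omitted from Q_p.)
Q_p = P(A) / (P(DE₂)³·P(J)³) = (6.12) / ((10.2)³·(1.74)³) = 0.00109
Q_p = 0.00109 > K_p = 3.11×10⁻⁴, so the reverse reaction proceeds.

to the left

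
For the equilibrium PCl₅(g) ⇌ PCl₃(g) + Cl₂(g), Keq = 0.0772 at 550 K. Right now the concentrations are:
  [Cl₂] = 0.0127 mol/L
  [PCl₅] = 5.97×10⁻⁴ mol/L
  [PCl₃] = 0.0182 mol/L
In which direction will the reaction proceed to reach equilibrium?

Q = [PCl₃]·[Cl₂] / [PCl₅] = (0.0182)·(0.0127) / (5.97×10⁻⁴) = 0.387
Q = 0.387 > Keq = 0.0772, so the reverse reaction proceeds.

in the reverse direction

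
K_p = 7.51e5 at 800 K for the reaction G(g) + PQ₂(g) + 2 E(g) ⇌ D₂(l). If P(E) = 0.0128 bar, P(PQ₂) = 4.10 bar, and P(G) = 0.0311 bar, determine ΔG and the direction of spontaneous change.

ΔG = -18.3 kJ/mol; the forward reaction is spontaneous

(D₂ is a pure liquid — omitted from Q_p.)
Q_p = 1 / (P(G)·P(PQ₂)·P(E)²) = 1 / ((0.0311)·(4.10)·(0.0128)²) = 47900
ΔG = RT ln(Q_p/K_p) = (8.314 J mol⁻¹ K⁻¹)(800 K) × ln(47900/7.51e5)
   = (6.651 kJ/mol)(-2.752) = -18.3 kJ/mol
ΔG < 0, so the forward reaction is spontaneous (proceeds forward).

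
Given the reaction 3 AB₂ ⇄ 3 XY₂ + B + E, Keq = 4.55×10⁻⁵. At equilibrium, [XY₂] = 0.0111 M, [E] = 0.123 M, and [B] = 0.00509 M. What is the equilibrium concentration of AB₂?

At equilibrium, Keq = [XY₂]³·[B]·[E] / [AB₂]³ = 4.55×10⁻⁵.
(0.0111)³·(0.00509)·(0.123) / ([AB₂])³ = 4.55×10⁻⁵
[AB₂]³ = 1.88×10⁻⁵ ⇒ [AB₂] = 0.0266 M

[AB₂] = 0.0266 M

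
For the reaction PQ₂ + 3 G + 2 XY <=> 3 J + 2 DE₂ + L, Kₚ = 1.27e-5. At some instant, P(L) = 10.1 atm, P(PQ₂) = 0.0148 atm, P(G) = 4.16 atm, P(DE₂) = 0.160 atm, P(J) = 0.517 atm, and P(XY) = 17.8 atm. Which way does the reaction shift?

toward reactants

Qₚ = P(J)³·P(DE₂)²·P(L) / (P(PQ₂)·P(G)³·P(XY)²) = (0.517)³·(0.160)²·(10.1) / ((0.0148)·(4.16)³·(17.8)²) = 1.06e-4
Qₚ = 1.06e-4 > Kₚ = 1.27e-5, so the reverse reaction proceeds.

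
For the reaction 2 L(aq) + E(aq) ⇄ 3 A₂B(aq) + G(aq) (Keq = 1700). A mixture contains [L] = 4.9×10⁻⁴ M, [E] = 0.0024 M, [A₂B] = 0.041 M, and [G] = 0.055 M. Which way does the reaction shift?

Q = [A₂B]³·[G] / ([L]²·[E]) = (0.041)³·(0.055) / ((4.9×10⁻⁴)²·(0.0024)) = 6600
Q = 6600 > Keq = 1700, so the reverse reaction proceeds.

in the reverse direction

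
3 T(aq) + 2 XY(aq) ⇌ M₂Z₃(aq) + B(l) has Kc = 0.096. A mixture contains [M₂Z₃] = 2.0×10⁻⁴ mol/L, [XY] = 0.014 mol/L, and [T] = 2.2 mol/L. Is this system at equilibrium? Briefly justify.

(B is a pure liquid — omitted from Qc.)
Qc = [M₂Z₃] / ([T]³·[XY]²) = (2.0×10⁻⁴) / ((2.2)³·(0.014)²) = 0.096
Qc = 0.096 = Kc; the system is at equilibrium.

yes, at equilibrium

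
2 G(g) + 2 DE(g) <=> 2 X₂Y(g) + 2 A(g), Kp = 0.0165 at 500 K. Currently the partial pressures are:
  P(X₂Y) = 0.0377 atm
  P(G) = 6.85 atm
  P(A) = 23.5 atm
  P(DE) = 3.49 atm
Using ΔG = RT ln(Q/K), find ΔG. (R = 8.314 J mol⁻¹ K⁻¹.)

ΔG = -10.3 kJ/mol

Qp = P(X₂Y)²·P(A)² / (P(G)²·P(DE)²) = (0.0377)²·(23.5)² / ((6.85)²·(3.49)²) = 0.00137
ΔG = RT ln(Qp/Kp) = (8.314 J mol⁻¹ K⁻¹)(500 K) × ln(0.00137/0.0165)
   = (4.157 kJ/mol)(-2.489) = -10.3 kJ/mol
ΔG < 0, so the forward reaction is spontaneous (proceeds forward).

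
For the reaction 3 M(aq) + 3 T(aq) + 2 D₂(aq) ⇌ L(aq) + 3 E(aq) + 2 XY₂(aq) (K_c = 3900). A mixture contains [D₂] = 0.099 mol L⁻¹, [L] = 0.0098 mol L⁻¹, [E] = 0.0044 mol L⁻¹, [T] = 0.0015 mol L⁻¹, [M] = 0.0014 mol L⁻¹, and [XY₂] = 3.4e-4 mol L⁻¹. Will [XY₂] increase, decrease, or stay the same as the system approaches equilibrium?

Q_c = [L]·[E]³·[XY₂]² / ([M]³·[T]³·[D₂]²) = (0.0098)·(0.0044)³·(3.4e-4)² / ((0.0014)³·(0.0015)³·(0.099)²) = 1100
Q_c = 1100 < K_c = 3900: net forward reaction.
XY₂ is a product, so it increases.

increase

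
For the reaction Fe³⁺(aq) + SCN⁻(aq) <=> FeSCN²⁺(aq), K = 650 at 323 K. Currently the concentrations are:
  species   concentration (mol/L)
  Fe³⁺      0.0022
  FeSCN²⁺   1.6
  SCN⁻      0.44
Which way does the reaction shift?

Q = [FeSCN²⁺] / ([Fe³⁺]·[SCN⁻]) = (1.6) / ((0.0022)·(0.44)) = 1700
Q = 1700 > K = 650, so the reverse reaction proceeds.

toward reactants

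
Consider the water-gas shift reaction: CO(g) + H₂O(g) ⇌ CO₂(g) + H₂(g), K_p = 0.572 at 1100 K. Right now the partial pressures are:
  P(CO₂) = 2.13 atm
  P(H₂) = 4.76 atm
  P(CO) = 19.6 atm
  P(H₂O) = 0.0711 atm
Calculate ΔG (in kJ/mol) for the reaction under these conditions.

ΔG = 23.3 kJ/mol

Q_p = P(CO₂)·P(H₂) / (P(CO)·P(H₂O)) = (2.13)·(4.76) / ((19.6)·(0.0711)) = 7.28
ΔG = RT ln(Q_p/K_p) = (8.314 J mol⁻¹ K⁻¹)(1100 K) × ln(7.28/0.572)
   = (9.145 kJ/mol)(2.544) = 23.3 kJ/mol
ΔG > 0, so the forward reaction is non-spontaneous (proceeds in reverse).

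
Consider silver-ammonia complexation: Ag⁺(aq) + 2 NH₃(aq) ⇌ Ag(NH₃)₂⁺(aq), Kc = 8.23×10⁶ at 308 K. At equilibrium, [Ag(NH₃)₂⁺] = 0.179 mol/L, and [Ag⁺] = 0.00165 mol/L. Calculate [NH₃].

At equilibrium, Kc = [Ag(NH₃)₂⁺] / ([Ag⁺]·[NH₃]²) = 8.23×10⁶.
(0.179) / ((0.00165)·([NH₃])²) = 8.23×10⁶
[NH₃]² = 1.32×10⁻⁵ ⇒ [NH₃] = 0.00363 mol/L

[NH₃] = 0.00363 mol/L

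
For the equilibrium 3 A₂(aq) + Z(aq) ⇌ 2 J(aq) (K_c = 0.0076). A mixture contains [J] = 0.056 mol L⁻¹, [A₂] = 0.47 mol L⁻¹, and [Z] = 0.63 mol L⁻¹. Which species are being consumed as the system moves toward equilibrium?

J (products)

Q_c = [J]² / ([A₂]³·[Z]) = (0.056)² / ((0.47)³·(0.63)) = 0.048
Q_c = 0.048 > K_c = 0.0076: net reverse reaction.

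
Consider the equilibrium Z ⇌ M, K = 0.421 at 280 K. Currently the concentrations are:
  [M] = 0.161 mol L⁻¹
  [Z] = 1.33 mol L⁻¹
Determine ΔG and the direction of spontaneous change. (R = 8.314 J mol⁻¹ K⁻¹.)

Q = [M] / [Z] = (0.161) / (1.33) = 0.121
ΔG = RT ln(Q/K) = (8.314 J mol⁻¹ K⁻¹)(280 K) × ln(0.121/0.421)
   = (2.328 kJ/mol)(-1.247) = -2.90 kJ/mol
ΔG < 0, so the forward reaction is spontaneous (proceeds forward).

ΔG = -2.90 kJ/mol; the forward reaction is spontaneous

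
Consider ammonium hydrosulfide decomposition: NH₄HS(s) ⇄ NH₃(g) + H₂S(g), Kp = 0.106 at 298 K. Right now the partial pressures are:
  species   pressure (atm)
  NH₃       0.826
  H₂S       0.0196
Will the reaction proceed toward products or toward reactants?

(NH₄HS is a pure solid — omitted from Qp.)
Qp = P(NH₃)·P(H₂S) = (0.826)·(0.0196) = 0.0162
Qp = 0.0162 < Kp = 0.106, so the forward reaction proceeds.

to the right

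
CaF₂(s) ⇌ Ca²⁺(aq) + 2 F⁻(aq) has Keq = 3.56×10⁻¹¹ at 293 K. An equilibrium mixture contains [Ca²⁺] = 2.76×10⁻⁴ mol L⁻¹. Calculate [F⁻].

(CaF₂ is a pure solid — omitted from Keq.)
At equilibrium, Keq = [Ca²⁺]·[F⁻]² = 3.56×10⁻¹¹.
(2.76×10⁻⁴)·([F⁻])² = 3.56×10⁻¹¹
[F⁻]² = 1.29×10⁻⁷ ⇒ [F⁻] = 3.59×10⁻⁴ mol L⁻¹

[F⁻] = 3.59×10⁻⁴ mol L⁻¹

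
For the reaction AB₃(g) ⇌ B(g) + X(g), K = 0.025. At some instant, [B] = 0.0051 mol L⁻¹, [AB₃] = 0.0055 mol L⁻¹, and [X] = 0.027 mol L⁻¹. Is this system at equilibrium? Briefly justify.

yes, at equilibrium

Q = [B]·[X] / [AB₃] = (0.0051)·(0.027) / (0.0055) = 0.025
Q = 0.025 = K; the system is at equilibrium.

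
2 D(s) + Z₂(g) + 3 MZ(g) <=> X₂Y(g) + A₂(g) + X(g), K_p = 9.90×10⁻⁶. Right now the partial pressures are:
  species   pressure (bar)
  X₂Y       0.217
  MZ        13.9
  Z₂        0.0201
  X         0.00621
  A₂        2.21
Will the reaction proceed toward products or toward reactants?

(D is a pure solid — omitted from Q_p.)
Q_p = P(X₂Y)·P(A₂)·P(X) / (P(Z₂)·P(MZ)³) = (0.217)·(2.21)·(0.00621) / ((0.0201)·(13.9)³) = 5.52×10⁻⁵
Q_p = 5.52×10⁻⁵ > K_p = 9.90×10⁻⁶, so the reverse reaction proceeds.

toward reactants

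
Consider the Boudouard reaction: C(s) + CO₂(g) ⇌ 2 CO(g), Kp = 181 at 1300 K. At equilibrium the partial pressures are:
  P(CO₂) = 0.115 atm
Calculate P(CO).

P(CO) = 4.56 atm

(C is a pure solid — omitted from Kp.)
At equilibrium, Kp = P(CO)² / P(CO₂) = 181.
(P(CO))² / (0.115) = 181
P(CO)² = 20.8 ⇒ P(CO) = 4.56 atm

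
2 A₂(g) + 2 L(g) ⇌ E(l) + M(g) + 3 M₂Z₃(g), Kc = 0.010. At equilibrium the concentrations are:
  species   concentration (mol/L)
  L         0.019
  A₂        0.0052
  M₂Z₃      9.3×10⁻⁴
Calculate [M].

[M] = 0.12 mol/L

(E is a pure liquid — omitted from Kc.)
At equilibrium, Kc = [M]·[M₂Z₃]³ / ([A₂]²·[L]²) = 0.010.
([M])·(9.3×10⁻⁴)³ / ((0.0052)²·(0.019)²) = 0.010
[M] = 0.121 = 0.12 mol/L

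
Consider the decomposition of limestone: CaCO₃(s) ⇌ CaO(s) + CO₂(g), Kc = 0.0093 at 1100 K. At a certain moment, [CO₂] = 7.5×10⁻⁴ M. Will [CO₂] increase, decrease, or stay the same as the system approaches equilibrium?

increase

(CaCO₃, CaO are pure solids — omitted from Qc.)
Qc = [CO₂] = 7.5×10⁻⁴
Qc = 7.5×10⁻⁴ < Kc = 0.0093: net forward reaction.
CO₂ is a product, so it increases.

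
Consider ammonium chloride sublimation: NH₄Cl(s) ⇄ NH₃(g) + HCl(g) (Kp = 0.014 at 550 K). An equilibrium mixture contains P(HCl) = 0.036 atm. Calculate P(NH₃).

(NH₄Cl is a pure solid — omitted from Kp.)
At equilibrium, Kp = P(NH₃)·P(HCl) = 0.014.
(P(NH₃))·(0.036) = 0.014
P(NH₃) = 0.389 = 0.39 atm

P(NH₃) = 0.39 atm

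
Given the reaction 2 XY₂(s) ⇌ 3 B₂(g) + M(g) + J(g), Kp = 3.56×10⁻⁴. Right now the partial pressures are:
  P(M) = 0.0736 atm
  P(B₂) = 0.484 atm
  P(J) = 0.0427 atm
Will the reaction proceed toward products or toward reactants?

(XY₂ is a pure solid — omitted from Qp.)
Qp = P(B₂)³·P(M)·P(J) = (0.484)³·(0.0736)·(0.0427) = 3.56×10⁻⁴
Qp = 3.56×10⁻⁴ = Kp, so the system is already at equilibrium.

neither direction; the system is at equilibrium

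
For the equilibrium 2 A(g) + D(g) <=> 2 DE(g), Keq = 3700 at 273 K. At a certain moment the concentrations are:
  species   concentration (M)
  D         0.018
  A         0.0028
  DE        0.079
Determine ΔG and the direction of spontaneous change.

ΔG = 5.63 kJ/mol; the forward reaction is non-spontaneous

Q = [DE]² / ([A]²·[D]) = (0.079)² / ((0.0028)²·(0.018)) = 44200
ΔG = RT ln(Q/Keq) = (8.314 J mol⁻¹ K⁻¹)(273 K) × ln(44200/3700)
   = (2.270 kJ/mol)(2.480) = 5.63 kJ/mol
ΔG > 0, so the forward reaction is non-spontaneous (proceeds in reverse).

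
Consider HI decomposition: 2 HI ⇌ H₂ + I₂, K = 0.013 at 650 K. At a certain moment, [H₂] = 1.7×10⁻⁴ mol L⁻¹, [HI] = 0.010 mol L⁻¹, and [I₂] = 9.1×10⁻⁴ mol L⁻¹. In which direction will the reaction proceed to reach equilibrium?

Q = [H₂]·[I₂] / [HI]² = (1.7×10⁻⁴)·(9.1×10⁻⁴) / (0.010)² = 0.0015
Q = 0.0015 < K = 0.013, so the forward reaction proceeds.

forward (toward products)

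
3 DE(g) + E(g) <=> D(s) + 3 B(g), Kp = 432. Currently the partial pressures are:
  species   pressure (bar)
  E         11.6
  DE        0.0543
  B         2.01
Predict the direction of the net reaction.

to the left

(D is a pure solid — omitted from Qp.)
Qp = P(B)³ / (P(DE)³·P(E)) = (2.01)³ / ((0.0543)³·(11.6)) = 4370
Qp = 4370 > Kp = 432, so the reverse reaction proceeds.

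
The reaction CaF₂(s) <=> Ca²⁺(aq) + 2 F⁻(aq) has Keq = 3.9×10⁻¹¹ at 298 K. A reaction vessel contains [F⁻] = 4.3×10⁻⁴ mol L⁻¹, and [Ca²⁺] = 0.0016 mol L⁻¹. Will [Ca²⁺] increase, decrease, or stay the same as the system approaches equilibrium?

decrease

(CaF₂ is a pure solid — omitted from Q.)
Q = [Ca²⁺]·[F⁻]² = (0.0016)·(4.3×10⁻⁴)² = 3.0×10⁻¹⁰
Q = 3.0×10⁻¹⁰ > Keq = 3.9×10⁻¹¹: net reverse reaction.
Ca²⁺ is a product, so it decreases.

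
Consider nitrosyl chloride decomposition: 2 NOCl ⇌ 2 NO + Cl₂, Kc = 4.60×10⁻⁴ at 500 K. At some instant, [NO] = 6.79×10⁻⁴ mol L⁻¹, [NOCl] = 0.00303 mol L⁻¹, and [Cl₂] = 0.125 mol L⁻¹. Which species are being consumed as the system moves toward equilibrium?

Qc = [NO]²·[Cl₂] / [NOCl]² = (6.79×10⁻⁴)²·(0.125) / (0.00303)² = 0.00628
Qc = 0.00628 > Kc = 4.60×10⁻⁴: net reverse reaction.

NO, Cl₂ (products)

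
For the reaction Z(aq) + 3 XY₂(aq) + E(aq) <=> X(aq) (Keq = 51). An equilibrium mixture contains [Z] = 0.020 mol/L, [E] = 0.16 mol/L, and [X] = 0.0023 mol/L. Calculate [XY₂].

At equilibrium, Keq = [X] / ([Z]·[XY₂]³·[E]) = 51.
(0.0023) / ((0.020)·([XY₂])³·(0.16)) = 51
[XY₂]³ = 0.0141 ⇒ [XY₂] = 0.24 mol/L

[XY₂] = 0.24 mol/L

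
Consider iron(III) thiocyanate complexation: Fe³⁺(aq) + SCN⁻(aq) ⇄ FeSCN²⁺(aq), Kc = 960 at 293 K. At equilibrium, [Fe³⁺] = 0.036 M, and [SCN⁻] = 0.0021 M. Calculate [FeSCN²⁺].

[FeSCN²⁺] = 0.073 M

At equilibrium, Kc = [FeSCN²⁺] / ([Fe³⁺]·[SCN⁻]) = 960.
([FeSCN²⁺]) / ((0.036)·(0.0021)) = 960
[FeSCN²⁺] = 0.0726 = 0.073 M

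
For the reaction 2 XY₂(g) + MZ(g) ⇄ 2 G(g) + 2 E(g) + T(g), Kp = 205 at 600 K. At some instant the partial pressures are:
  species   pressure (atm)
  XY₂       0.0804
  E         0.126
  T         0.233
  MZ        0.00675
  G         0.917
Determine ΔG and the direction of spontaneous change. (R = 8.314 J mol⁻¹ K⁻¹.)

Qp = P(G)²·P(E)²·P(T) / (P(XY₂)²·P(MZ)) = (0.917)²·(0.126)²·(0.233) / ((0.0804)²·(0.00675)) = 71.3
ΔG = RT ln(Qp/Kp) = (8.314 J mol⁻¹ K⁻¹)(600 K) × ln(71.3/205)
   = (4.988 kJ/mol)(-1.056) = -5.27 kJ/mol
ΔG < 0, so the forward reaction is spontaneous (proceeds forward).

ΔG = -5.27 kJ/mol; the forward reaction is spontaneous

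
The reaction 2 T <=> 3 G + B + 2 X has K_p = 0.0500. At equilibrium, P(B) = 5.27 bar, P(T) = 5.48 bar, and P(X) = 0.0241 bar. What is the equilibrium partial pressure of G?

P(G) = 7.89 bar

At equilibrium, K_p = P(G)³·P(B)·P(X)² / P(T)² = 0.0500.
(P(G))³·(5.27)·(0.0241)² / (5.48)² = 0.0500
P(G)³ = 491 ⇒ P(G) = 7.89 bar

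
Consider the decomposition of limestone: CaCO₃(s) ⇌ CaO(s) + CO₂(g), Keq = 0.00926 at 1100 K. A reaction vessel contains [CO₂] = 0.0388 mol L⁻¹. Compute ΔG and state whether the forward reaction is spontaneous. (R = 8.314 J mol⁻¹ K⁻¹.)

ΔG = 13.1 kJ/mol; the forward reaction is non-spontaneous

(CaCO₃, CaO are pure solids — omitted from Q.)
Q = [CO₂] = 0.0388
ΔG = RT ln(Q/Keq) = (8.314 J mol⁻¹ K⁻¹)(1100 K) × ln(0.0388/0.00926)
   = (9.145 kJ/mol)(1.433) = 13.1 kJ/mol
ΔG > 0, so the forward reaction is non-spontaneous (proceeds in reverse).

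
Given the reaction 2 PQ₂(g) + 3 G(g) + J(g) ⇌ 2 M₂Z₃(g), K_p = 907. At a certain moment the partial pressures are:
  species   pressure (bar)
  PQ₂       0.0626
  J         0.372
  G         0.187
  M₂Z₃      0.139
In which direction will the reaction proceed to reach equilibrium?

reverse (toward reactants)

Q_p = P(M₂Z₃)² / (P(PQ₂)²·P(G)³·P(J)) = (0.139)² / ((0.0626)²·(0.187)³·(0.372)) = 2030
Q_p = 2030 > K_p = 907, so the reverse reaction proceeds.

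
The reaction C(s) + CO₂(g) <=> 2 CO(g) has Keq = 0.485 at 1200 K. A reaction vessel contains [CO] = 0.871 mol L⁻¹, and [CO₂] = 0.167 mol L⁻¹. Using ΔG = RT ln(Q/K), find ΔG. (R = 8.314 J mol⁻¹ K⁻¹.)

(C is a pure solid — omitted from Q.)
Q = [CO]² / [CO₂] = (0.871)² / (0.167) = 4.54
ΔG = RT ln(Q/Keq) = (8.314 J mol⁻¹ K⁻¹)(1200 K) × ln(4.54/0.485)
   = (9.977 kJ/mol)(2.237) = 22.3 kJ/mol
ΔG > 0, so the forward reaction is non-spontaneous (proceeds in reverse).

ΔG = 22.3 kJ/mol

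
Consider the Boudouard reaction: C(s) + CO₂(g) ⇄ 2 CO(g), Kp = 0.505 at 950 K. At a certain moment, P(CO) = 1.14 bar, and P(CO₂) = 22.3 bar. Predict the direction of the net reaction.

(C is a pure solid — omitted from Qp.)
Qp = P(CO)² / P(CO₂) = (1.14)² / (22.3) = 0.0583
Qp = 0.0583 < Kp = 0.505, so the forward reaction proceeds.

to the right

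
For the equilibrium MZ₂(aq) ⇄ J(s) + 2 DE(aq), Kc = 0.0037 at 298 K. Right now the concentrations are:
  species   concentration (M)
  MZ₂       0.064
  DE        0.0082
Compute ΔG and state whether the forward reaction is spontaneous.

ΔG = -3.12 kJ/mol; the forward reaction is spontaneous

(J is a pure solid — omitted from Qc.)
Qc = [DE]² / [MZ₂] = (0.0082)² / (0.064) = 0.00105
ΔG = RT ln(Qc/Kc) = (8.314 J mol⁻¹ K⁻¹)(298 K) × ln(0.00105/0.0037)
   = (2.478 kJ/mol)(-1.260) = -3.12 kJ/mol
ΔG < 0, so the forward reaction is spontaneous (proceeds forward).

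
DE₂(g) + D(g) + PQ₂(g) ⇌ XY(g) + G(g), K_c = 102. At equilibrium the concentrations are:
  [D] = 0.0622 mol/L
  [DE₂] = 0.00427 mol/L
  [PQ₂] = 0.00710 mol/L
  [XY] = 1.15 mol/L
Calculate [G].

At equilibrium, K_c = [XY]·[G] / ([DE₂]·[D]·[PQ₂]) = 102.
(1.15)·([G]) / ((0.00427)·(0.0622)·(0.00710)) = 102
[G] = 1.67e-4 mol/L

[G] = 1.67e-4 mol/L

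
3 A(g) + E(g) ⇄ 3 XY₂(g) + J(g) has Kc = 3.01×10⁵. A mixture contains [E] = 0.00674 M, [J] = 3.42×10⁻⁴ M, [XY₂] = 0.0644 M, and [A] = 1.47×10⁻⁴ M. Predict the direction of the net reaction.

to the left

Qc = [XY₂]³·[J] / ([A]³·[E]) = (0.0644)³·(3.42×10⁻⁴) / ((1.47×10⁻⁴)³·(0.00674)) = 4.27×10⁶
Qc = 4.27×10⁶ > Kc = 3.01×10⁵, so the reverse reaction proceeds.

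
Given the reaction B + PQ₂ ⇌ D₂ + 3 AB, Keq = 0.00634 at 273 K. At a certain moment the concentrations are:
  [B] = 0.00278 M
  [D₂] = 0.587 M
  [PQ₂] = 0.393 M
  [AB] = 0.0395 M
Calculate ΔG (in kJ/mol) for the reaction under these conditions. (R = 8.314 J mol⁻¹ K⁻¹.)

ΔG = 3.75 kJ/mol

Q = [D₂]·[AB]³ / ([B]·[PQ₂]) = (0.587)·(0.0395)³ / ((0.00278)·(0.393)) = 0.0331
ΔG = RT ln(Q/Keq) = (8.314 J mol⁻¹ K⁻¹)(273 K) × ln(0.0331/0.00634)
   = (2.270 kJ/mol)(1.653) = 3.75 kJ/mol
ΔG > 0, so the forward reaction is non-spontaneous (proceeds in reverse).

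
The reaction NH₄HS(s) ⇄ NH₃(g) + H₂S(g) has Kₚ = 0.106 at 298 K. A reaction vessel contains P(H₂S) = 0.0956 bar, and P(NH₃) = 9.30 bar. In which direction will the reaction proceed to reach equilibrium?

(NH₄HS is a pure solid — omitted from Qₚ.)
Qₚ = P(NH₃)·P(H₂S) = (9.30)·(0.0956) = 0.889
Qₚ = 0.889 > Kₚ = 0.106, so the reverse reaction proceeds.

reverse (toward reactants)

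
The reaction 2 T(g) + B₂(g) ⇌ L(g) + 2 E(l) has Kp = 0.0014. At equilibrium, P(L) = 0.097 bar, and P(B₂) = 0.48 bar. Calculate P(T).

P(T) = 12 bar

(E is a pure liquid — omitted from Kp.)
At equilibrium, Kp = P(L) / (P(T)²·P(B₂)) = 0.0014.
(0.097) / ((P(T))²·(0.48)) = 0.0014
P(T)² = 144 ⇒ P(T) = 12 bar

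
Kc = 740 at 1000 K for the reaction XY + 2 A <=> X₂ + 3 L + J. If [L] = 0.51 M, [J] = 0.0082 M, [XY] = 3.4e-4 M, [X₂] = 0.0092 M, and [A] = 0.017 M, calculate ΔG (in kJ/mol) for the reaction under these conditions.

ΔG = -16.5 kJ/mol

Qc = [X₂]·[L]³·[J] / ([XY]·[A]²) = (0.0092)·(0.51)³·(0.0082) / ((3.4e-4)·(0.017)²) = 102
ΔG = RT ln(Qc/Kc) = (8.314 J mol⁻¹ K⁻¹)(1000 K) × ln(102/740)
   = (8.314 kJ/mol)(-1.982) = -16.5 kJ/mol
ΔG < 0, so the forward reaction is spontaneous (proceeds forward).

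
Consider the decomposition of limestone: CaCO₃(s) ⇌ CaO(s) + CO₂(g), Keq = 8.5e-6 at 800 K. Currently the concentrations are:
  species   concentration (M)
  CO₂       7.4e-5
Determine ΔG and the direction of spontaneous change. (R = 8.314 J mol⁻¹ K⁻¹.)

ΔG = 14.4 kJ/mol; the forward reaction is non-spontaneous

(CaCO₃, CaO are pure solids — omitted from Q.)
Q = [CO₂] = 7.40e-5
ΔG = RT ln(Q/Keq) = (8.314 J mol⁻¹ K⁻¹)(800 K) × ln(7.40e-5/8.5e-6)
   = (6.651 kJ/mol)(2.164) = 14.4 kJ/mol
ΔG > 0, so the forward reaction is non-spontaneous (proceeds in reverse).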